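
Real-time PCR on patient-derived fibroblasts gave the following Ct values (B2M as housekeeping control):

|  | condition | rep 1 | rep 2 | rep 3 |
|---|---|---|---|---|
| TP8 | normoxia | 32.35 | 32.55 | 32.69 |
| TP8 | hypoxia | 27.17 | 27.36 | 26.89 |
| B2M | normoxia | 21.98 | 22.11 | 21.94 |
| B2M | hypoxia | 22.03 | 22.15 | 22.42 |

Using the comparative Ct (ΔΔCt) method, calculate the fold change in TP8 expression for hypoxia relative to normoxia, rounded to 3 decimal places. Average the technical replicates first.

47.835

Mean Ct: TP8 normoxia 32.530; TP8 hypoxia 27.140; B2M normoxia 22.010; B2M hypoxia 22.200
ΔCt(normoxia) = 32.530 − 22.010 = 10.520
ΔCt(hypoxia) = 27.140 − 22.200 = 4.940
ΔΔCt = 4.940 − 10.520 = -5.580
Fold change = 2^(−(-5.580)) = 2^5.580 = 47.8352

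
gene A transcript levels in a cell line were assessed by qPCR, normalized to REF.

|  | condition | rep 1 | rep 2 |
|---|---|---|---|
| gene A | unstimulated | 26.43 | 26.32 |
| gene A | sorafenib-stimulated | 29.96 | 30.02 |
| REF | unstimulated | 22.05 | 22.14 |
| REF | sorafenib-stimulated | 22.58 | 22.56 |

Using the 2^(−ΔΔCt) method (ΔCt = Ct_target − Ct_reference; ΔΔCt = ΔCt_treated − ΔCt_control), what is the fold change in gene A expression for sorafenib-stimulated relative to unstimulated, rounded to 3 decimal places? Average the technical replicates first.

Mean Ct: gene A unstimulated 26.375; gene A sorafenib-stimulated 29.990; REF unstimulated 22.095; REF sorafenib-stimulated 22.570
ΔCt(unstimulated) = 26.375 − 22.095 = 4.280
ΔCt(sorafenib-stimulated) = 29.990 − 22.570 = 7.420
ΔΔCt = 7.420 − 4.280 = 3.140
Fold change = 2^(−3.140) = 0.1134

0.113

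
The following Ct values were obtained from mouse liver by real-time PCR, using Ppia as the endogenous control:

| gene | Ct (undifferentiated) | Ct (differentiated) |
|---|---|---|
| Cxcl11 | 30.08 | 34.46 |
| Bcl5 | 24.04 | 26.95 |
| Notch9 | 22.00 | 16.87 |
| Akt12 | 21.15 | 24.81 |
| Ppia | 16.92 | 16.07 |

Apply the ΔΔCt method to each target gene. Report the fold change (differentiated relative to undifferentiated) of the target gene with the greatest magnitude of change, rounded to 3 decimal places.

0.027

Cxcl11: ΔΔCt = (34.46−16.07) − (30.08−16.92) = 18.39 − 13.16 = 5.23; fold change = 2^-5.23 = 0.027
Bcl5: ΔΔCt = (26.95−16.07) − (24.04−16.92) = 10.88 − 7.12 = 3.76; fold change = 2^-3.76 = 0.074
Notch9: ΔΔCt = (16.87−16.07) − (22.00−16.92) = 0.80 − 5.08 = -4.28; fold change = 2^4.28 = 19.427
Akt12: ΔΔCt = (24.81−16.07) − (21.15−16.92) = 8.74 − 4.23 = 4.51; fold change = 2^-4.51 = 0.044
Cxcl11 has the largest |ΔΔCt| = 5.23.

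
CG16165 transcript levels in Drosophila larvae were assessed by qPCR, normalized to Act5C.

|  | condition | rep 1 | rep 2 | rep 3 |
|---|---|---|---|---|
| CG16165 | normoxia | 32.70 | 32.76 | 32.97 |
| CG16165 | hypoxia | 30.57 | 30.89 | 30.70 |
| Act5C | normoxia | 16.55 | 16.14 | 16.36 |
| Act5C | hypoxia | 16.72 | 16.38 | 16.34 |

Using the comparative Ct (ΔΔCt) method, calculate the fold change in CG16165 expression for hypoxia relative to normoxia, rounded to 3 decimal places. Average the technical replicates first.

Mean Ct: CG16165 normoxia 32.810; CG16165 hypoxia 30.720; Act5C normoxia 16.350; Act5C hypoxia 16.480
ΔCt(normoxia) = 32.810 − 16.350 = 16.460
ΔCt(hypoxia) = 30.720 − 16.480 = 14.240
ΔΔCt = 14.240 − 16.460 = -2.220
Fold change = 2^(−(-2.220)) = 2^2.220 = 4.6589

4.659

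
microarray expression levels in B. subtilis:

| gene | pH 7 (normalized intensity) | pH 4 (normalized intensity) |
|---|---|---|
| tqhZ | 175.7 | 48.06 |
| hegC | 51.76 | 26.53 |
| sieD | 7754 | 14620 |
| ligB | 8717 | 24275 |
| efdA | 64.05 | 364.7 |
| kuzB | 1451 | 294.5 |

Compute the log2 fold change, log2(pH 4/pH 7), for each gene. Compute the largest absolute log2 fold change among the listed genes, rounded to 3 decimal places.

log2(48.06/175.7) = -1.870  (tqhZ)
log2(26.53/51.76) = -0.964  (hegC)
log2(14620/7754) = 0.915  (sieD)
log2(24275/8717) = 1.478  (ligB)
log2(364.7/64.05) = 2.509  (efdA)
log2(294.5/1451) = -2.301  (kuzB)
The largest magnitude belongs to efdA.

2.509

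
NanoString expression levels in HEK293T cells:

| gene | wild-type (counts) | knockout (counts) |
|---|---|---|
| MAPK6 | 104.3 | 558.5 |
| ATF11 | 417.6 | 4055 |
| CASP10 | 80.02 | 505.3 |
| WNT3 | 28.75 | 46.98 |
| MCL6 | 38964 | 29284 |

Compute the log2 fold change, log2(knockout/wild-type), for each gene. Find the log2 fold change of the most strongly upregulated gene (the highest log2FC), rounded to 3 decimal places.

log2(558.5/104.3) = 2.421  (MAPK6)
log2(4055/417.6) = 3.280  (ATF11)
log2(505.3/80.02) = 2.659  (CASP10)
log2(46.98/28.75) = 0.708  (WNT3)
log2(29284/38964) = -0.412  (MCL6)
ATF11 is most strongly upregulated.

3.280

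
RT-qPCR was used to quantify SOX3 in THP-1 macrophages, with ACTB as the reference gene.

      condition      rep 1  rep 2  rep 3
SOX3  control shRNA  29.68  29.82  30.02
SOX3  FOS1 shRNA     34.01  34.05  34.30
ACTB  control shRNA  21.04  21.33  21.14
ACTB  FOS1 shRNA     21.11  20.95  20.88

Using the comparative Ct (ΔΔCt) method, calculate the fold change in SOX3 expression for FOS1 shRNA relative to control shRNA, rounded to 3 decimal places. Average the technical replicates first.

Mean Ct: SOX3 control shRNA 29.840; SOX3 FOS1 shRNA 34.120; ACTB control shRNA 21.170; ACTB FOS1 shRNA 20.980
ΔCt(control shRNA) = 29.840 − 21.170 = 8.670
ΔCt(FOS1 shRNA) = 34.120 − 20.980 = 13.140
ΔΔCt = 13.140 − 8.670 = 4.470
Fold change = 2^(−4.470) = 0.0451

0.045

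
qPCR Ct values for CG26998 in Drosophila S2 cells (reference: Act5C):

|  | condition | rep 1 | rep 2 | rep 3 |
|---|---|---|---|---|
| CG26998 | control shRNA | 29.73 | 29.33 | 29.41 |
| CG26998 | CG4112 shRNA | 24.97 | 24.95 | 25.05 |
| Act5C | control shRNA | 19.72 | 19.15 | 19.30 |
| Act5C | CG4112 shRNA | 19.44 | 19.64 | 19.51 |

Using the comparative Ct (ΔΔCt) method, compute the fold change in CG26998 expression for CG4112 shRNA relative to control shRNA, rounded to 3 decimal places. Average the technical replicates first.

24.933

Mean Ct: CG26998 control shRNA 29.490; CG26998 CG4112 shRNA 24.990; Act5C control shRNA 19.390; Act5C CG4112 shRNA 19.530
ΔCt(control shRNA) = 29.490 − 19.390 = 10.100
ΔCt(CG4112 shRNA) = 24.990 − 19.530 = 5.460
ΔΔCt = 5.460 − 10.100 = -4.640
Fold change = 2^(−(-4.640)) = 2^4.640 = 24.9333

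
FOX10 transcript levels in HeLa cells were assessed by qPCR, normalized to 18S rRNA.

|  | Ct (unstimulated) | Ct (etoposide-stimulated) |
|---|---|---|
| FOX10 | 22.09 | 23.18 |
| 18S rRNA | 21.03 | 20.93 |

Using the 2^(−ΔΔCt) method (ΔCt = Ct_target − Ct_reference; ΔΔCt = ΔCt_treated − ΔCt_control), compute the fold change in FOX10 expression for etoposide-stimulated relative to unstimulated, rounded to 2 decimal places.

ΔCt(unstimulated) = 22.090 − 21.030 = 1.060
ΔCt(etoposide-stimulated) = 23.180 − 20.930 = 2.250
ΔΔCt = 2.250 − 1.060 = 1.190
Fold change = 2^(−1.190) = 0.438

0.44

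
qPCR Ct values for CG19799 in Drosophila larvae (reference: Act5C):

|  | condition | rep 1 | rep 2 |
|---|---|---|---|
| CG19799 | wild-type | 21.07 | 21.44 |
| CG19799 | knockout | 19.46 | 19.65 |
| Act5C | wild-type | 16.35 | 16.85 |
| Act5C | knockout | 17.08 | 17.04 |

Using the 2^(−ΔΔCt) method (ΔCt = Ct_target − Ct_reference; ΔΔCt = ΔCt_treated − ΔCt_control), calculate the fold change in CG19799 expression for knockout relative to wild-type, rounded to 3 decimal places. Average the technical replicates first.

Mean Ct: CG19799 wild-type 21.255; CG19799 knockout 19.555; Act5C wild-type 16.600; Act5C knockout 17.060
ΔCt(wild-type) = 21.255 − 16.600 = 4.655
ΔCt(knockout) = 19.555 − 17.060 = 2.495
ΔΔCt = 2.495 − 4.655 = -2.160
Fold change = 2^(−(-2.160)) = 2^2.160 = 4.4691

4.469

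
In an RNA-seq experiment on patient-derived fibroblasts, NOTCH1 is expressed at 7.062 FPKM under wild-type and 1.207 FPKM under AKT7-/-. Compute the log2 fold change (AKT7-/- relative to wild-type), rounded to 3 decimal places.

-2.549

Fold change = 1.207 / 7.062 = 0.1709
log2(0.1709) = -2.5487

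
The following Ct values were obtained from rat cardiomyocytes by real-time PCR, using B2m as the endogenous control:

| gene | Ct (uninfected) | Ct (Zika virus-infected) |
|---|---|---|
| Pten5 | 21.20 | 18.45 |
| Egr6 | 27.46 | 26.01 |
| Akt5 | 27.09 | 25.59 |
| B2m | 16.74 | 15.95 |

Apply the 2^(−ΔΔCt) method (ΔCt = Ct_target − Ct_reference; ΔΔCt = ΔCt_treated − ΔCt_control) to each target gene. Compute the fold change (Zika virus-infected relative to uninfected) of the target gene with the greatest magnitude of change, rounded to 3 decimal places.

3.891

Pten5: ΔΔCt = (18.45−15.95) − (21.20−16.74) = 2.50 − 4.46 = -1.96; fold change = 2^1.96 = 3.891
Egr6: ΔΔCt = (26.01−15.95) − (27.46−16.74) = 10.06 − 10.72 = -0.66; fold change = 2^0.66 = 1.580
Akt5: ΔΔCt = (25.59−15.95) − (27.09−16.74) = 9.64 − 10.35 = -0.71; fold change = 2^0.71 = 1.636
Pten5 has the largest |ΔΔCt| = 1.96.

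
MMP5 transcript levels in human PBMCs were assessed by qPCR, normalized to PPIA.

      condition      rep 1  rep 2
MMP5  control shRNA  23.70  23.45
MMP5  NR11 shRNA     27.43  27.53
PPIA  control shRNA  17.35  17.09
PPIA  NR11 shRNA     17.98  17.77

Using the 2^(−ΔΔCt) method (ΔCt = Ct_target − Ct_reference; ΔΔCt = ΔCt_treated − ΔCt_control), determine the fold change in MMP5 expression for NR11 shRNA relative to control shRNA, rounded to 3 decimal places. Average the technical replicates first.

0.105

Mean Ct: MMP5 control shRNA 23.575; MMP5 NR11 shRNA 27.480; PPIA control shRNA 17.220; PPIA NR11 shRNA 17.875
ΔCt(control shRNA) = 23.575 − 17.220 = 6.355
ΔCt(NR11 shRNA) = 27.480 − 17.875 = 9.605
ΔΔCt = 9.605 − 6.355 = 3.250
Fold change = 2^(−3.250) = 0.1051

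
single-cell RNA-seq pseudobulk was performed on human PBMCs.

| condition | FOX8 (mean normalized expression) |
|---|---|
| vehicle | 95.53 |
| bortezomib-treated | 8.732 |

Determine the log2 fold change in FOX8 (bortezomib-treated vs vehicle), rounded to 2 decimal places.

-3.45

Fold change = 8.732 / 95.53 = 0.0914
log2(0.0914) = -3.452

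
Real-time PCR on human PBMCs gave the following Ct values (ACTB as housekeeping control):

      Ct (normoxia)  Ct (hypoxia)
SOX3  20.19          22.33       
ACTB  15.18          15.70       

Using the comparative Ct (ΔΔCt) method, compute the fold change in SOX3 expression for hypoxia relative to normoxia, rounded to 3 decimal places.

0.325

ΔCt(normoxia) = 20.190 − 15.180 = 5.010
ΔCt(hypoxia) = 22.330 − 15.700 = 6.630
ΔΔCt = 6.630 − 5.010 = 1.620
Fold change = 2^(−1.620) = 0.3253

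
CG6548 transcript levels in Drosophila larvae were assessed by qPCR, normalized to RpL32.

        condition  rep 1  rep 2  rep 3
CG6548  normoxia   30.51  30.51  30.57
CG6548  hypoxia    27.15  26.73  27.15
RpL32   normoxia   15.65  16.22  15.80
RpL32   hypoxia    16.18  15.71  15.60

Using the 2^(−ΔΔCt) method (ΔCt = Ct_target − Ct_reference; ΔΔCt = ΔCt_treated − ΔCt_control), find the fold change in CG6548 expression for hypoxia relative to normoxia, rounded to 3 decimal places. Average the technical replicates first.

11.004

Mean Ct: CG6548 normoxia 30.530; CG6548 hypoxia 27.010; RpL32 normoxia 15.890; RpL32 hypoxia 15.830
ΔCt(normoxia) = 30.530 − 15.890 = 14.640
ΔCt(hypoxia) = 27.010 − 15.830 = 11.180
ΔΔCt = 11.180 − 14.640 = -3.460
Fold change = 2^(−(-3.460)) = 2^3.460 = 11.0043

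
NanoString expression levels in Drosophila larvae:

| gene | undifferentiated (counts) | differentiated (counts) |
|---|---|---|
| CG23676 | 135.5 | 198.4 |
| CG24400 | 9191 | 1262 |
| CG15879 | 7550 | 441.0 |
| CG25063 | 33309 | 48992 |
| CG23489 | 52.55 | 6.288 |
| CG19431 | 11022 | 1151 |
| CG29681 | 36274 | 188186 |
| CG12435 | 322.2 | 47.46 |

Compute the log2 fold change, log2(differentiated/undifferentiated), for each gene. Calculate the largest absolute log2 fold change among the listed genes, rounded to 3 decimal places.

4.098

log2(198.4/135.5) = 0.550  (CG23676)
log2(1262/9191) = -2.865  (CG24400)
log2(441.0/7550) = -4.098  (CG15879)
log2(48992/33309) = 0.557  (CG25063)
log2(6.288/52.55) = -3.063  (CG23489)
log2(1151/11022) = -3.259  (CG19431)
log2(188186/36274) = 2.375  (CG29681)
log2(47.46/322.2) = -2.763  (CG12435)
The largest magnitude belongs to CG15879.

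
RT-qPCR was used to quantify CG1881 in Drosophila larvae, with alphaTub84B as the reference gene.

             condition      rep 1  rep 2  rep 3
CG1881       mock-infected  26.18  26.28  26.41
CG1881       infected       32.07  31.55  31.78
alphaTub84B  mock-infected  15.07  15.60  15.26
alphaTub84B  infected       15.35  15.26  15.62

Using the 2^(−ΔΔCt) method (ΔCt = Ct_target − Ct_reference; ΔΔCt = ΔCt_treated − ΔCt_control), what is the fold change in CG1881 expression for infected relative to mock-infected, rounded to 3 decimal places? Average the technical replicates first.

0.024

Mean Ct: CG1881 mock-infected 26.290; CG1881 infected 31.800; alphaTub84B mock-infected 15.310; alphaTub84B infected 15.410
ΔCt(mock-infected) = 26.290 − 15.310 = 10.980
ΔCt(infected) = 31.800 − 15.410 = 16.390
ΔΔCt = 16.390 − 10.980 = 5.410
Fold change = 2^(−5.410) = 0.0235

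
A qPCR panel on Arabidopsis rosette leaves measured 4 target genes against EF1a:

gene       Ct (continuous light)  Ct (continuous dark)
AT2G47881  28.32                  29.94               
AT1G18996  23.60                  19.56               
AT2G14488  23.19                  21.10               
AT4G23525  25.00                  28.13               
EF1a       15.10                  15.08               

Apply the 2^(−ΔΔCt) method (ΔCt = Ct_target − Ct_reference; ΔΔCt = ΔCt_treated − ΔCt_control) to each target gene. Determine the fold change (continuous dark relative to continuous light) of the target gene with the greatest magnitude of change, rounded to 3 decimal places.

16.223

AT2G47881: ΔΔCt = (29.94−15.08) − (28.32−15.10) = 14.86 − 13.22 = 1.64; fold change = 2^-1.64 = 0.321
AT1G18996: ΔΔCt = (19.56−15.08) − (23.60−15.10) = 4.48 − 8.50 = -4.02; fold change = 2^4.02 = 16.223
AT2G14488: ΔΔCt = (21.10−15.08) − (23.19−15.10) = 6.02 − 8.09 = -2.07; fold change = 2^2.07 = 4.199
AT4G23525: ΔΔCt = (28.13−15.08) − (25.00−15.10) = 13.05 − 9.90 = 3.15; fold change = 2^-3.15 = 0.113
AT1G18996 has the largest |ΔΔCt| = 4.02.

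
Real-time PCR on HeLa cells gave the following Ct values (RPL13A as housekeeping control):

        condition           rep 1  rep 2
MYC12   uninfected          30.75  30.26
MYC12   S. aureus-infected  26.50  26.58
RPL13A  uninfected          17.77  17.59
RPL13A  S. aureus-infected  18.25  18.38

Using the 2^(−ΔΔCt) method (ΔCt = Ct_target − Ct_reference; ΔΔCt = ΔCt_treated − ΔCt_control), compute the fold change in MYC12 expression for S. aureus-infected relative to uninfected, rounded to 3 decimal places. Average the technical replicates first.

24.251

Mean Ct: MYC12 uninfected 30.505; MYC12 S. aureus-infected 26.540; RPL13A uninfected 17.680; RPL13A S. aureus-infected 18.315
ΔCt(uninfected) = 30.505 − 17.680 = 12.825
ΔCt(S. aureus-infected) = 26.540 − 18.315 = 8.225
ΔΔCt = 8.225 − 12.825 = -4.600
Fold change = 2^(−(-4.600)) = 2^4.600 = 24.2515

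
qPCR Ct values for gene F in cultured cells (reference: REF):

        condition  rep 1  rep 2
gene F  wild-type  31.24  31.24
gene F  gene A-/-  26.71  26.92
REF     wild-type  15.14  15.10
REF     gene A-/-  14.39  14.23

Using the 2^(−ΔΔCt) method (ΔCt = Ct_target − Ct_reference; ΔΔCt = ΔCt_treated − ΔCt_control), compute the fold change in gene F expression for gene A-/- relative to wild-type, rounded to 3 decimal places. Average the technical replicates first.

Mean Ct: gene F wild-type 31.240; gene F gene A-/- 26.815; REF wild-type 15.120; REF gene A-/- 14.310
ΔCt(wild-type) = 31.240 − 15.120 = 16.120
ΔCt(gene A-/-) = 26.815 − 14.310 = 12.505
ΔΔCt = 12.505 − 16.120 = -3.615
Fold change = 2^(−(-3.615)) = 2^3.615 = 12.2525

12.252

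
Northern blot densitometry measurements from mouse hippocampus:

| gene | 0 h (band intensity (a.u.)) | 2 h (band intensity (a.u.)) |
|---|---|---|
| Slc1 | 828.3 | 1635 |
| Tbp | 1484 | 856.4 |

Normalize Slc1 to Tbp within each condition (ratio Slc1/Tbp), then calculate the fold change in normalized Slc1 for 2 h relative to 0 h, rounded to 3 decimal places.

3.420

Slc1/Tbp (0 h) = 828.3 / 1484 = 0.55815
Slc1/Tbp (2 h) = 1635 / 856.4 = 1.9092
Fold change = 1.9092 / 0.55815 = 3.4205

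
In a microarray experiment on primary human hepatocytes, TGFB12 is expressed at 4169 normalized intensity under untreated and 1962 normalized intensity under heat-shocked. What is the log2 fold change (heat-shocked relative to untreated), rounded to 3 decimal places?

-1.087

Fold change = 1962 / 4169 = 0.4706
log2(0.4706) = -1.0874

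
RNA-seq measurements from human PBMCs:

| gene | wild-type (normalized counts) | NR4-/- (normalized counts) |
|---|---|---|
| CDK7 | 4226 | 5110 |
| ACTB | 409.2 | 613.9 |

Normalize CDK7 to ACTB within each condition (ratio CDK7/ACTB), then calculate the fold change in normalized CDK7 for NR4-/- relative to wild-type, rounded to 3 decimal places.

0.806

CDK7/ACTB (wild-type) = 4226 / 409.2 = 10.327
CDK7/ACTB (NR4-/-) = 5110 / 613.9 = 8.3238
Fold change = 8.3238 / 10.327 = 0.8060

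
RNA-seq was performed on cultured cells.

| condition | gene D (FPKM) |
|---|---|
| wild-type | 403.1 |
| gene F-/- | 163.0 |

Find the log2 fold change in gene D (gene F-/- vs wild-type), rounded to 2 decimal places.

Fold change = 163.0 / 403.1 = 0.4044
log2(0.4044) = -1.306

-1.31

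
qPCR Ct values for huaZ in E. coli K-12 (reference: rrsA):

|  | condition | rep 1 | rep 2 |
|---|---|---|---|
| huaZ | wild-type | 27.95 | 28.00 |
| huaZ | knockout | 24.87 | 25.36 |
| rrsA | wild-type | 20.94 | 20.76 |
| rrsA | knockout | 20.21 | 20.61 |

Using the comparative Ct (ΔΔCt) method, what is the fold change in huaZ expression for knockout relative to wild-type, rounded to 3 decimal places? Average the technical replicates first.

5.352

Mean Ct: huaZ wild-type 27.975; huaZ knockout 25.115; rrsA wild-type 20.850; rrsA knockout 20.410
ΔCt(wild-type) = 27.975 − 20.850 = 7.125
ΔCt(knockout) = 25.115 − 20.410 = 4.705
ΔΔCt = 4.705 − 7.125 = -2.420
Fold change = 2^(−(-2.420)) = 2^2.420 = 5.3517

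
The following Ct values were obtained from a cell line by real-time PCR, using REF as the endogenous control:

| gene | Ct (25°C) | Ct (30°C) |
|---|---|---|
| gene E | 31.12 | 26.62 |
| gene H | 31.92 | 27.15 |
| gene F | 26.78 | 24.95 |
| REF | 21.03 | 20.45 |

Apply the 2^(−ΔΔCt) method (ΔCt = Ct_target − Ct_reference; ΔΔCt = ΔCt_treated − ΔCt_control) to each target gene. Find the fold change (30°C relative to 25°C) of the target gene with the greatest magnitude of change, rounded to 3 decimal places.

gene E: ΔΔCt = (26.62−20.45) − (31.12−21.03) = 6.17 − 10.09 = -3.92; fold change = 2^3.92 = 15.137
gene H: ΔΔCt = (27.15−20.45) − (31.92−21.03) = 6.70 − 10.89 = -4.19; fold change = 2^4.19 = 18.252
gene F: ΔΔCt = (24.95−20.45) − (26.78−21.03) = 4.50 − 5.75 = -1.25; fold change = 2^1.25 = 2.378
gene H has the largest |ΔΔCt| = 4.19.

18.252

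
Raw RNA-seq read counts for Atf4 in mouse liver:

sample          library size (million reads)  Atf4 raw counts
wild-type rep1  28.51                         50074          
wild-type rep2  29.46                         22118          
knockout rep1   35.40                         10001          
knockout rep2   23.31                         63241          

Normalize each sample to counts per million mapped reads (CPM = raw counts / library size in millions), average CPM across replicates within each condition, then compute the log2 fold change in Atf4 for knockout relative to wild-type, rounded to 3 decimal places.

0.257

CPM(wild-type rep1) = 50074 / 28.51 = 1756.3662
CPM(wild-type rep2) = 22118 / 29.46 = 750.7807
CPM(knockout rep1) = 10001 / 35.40 = 282.5141
CPM(knockout rep2) = 63241 / 23.31 = 2713.0416
mean CPM(wild-type) = 1253.5735; mean CPM(knockout) = 1497.7779
Fold change = 1497.7779 / 1253.5735 = 1.19481
log2(1.19481) = 0.2568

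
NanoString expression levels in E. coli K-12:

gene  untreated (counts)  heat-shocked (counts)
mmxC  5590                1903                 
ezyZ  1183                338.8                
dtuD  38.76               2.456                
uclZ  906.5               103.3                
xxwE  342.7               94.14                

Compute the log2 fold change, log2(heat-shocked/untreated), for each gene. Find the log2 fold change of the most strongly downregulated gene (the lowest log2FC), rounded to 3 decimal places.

-3.980

log2(1903/5590) = -1.555  (mmxC)
log2(338.8/1183) = -1.804  (ezyZ)
log2(2.456/38.76) = -3.980  (dtuD)
log2(103.3/906.5) = -3.133  (uclZ)
log2(94.14/342.7) = -1.864  (xxwE)
dtuD is most strongly downregulated.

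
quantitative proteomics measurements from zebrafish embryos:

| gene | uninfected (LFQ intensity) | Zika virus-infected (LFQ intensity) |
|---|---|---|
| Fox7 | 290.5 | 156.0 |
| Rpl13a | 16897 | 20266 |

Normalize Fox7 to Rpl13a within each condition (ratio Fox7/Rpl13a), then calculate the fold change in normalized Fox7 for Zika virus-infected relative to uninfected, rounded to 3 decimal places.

0.448

Fox7/Rpl13a (uninfected) = 290.5 / 16897 = 0.017192
Fox7/Rpl13a (Zika virus-infected) = 156.0 / 20266 = 0.0076976
Fold change = 0.0076976 / 0.017192 = 0.4477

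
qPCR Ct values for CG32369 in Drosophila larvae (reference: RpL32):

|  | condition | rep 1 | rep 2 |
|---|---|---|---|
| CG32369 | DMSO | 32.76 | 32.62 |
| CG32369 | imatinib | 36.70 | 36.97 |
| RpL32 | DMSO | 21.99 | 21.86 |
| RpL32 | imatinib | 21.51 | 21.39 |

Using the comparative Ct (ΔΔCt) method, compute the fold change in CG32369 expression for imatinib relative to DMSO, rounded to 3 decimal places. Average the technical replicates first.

0.041

Mean Ct: CG32369 DMSO 32.690; CG32369 imatinib 36.835; RpL32 DMSO 21.925; RpL32 imatinib 21.450
ΔCt(DMSO) = 32.690 − 21.925 = 10.765
ΔCt(imatinib) = 36.835 − 21.450 = 15.385
ΔΔCt = 15.385 − 10.765 = 4.620
Fold change = 2^(−4.620) = 0.0407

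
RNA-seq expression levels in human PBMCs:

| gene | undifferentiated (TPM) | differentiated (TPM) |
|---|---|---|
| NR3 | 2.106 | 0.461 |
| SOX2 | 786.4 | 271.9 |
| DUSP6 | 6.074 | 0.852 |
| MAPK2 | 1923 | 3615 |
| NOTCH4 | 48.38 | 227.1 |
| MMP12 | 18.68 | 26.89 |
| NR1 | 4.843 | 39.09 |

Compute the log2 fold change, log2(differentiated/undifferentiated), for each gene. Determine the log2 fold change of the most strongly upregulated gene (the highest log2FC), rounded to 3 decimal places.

3.013

log2(0.461/2.106) = -2.192  (NR3)
log2(271.9/786.4) = -1.532  (SOX2)
log2(0.852/6.074) = -2.834  (DUSP6)
log2(3615/1923) = 0.911  (MAPK2)
log2(227.1/48.38) = 2.231  (NOTCH4)
log2(26.89/18.68) = 0.526  (MMP12)
log2(39.09/4.843) = 3.013  (NR1)
NR1 is most strongly upregulated.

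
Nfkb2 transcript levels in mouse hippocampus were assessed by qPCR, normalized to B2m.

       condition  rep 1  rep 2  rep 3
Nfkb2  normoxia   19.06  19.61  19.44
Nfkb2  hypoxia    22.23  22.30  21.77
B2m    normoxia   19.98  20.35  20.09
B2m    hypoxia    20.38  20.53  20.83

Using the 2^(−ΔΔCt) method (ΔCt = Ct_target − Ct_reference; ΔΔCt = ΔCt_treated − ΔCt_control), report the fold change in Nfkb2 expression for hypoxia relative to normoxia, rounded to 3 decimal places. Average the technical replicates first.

Mean Ct: Nfkb2 normoxia 19.370; Nfkb2 hypoxia 22.100; B2m normoxia 20.140; B2m hypoxia 20.580
ΔCt(normoxia) = 19.370 − 20.140 = -0.770
ΔCt(hypoxia) = 22.100 − 20.580 = 1.520
ΔΔCt = 1.520 − (-0.770) = 2.290
Fold change = 2^(−2.290) = 0.2045

0.204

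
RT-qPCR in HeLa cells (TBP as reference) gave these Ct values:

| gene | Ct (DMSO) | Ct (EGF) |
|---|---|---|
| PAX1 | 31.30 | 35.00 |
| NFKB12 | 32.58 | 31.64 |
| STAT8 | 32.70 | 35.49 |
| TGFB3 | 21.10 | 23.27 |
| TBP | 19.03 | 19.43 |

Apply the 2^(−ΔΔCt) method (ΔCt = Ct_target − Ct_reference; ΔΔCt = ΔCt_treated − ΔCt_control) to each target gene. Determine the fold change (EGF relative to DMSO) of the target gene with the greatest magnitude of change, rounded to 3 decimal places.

0.102

PAX1: ΔΔCt = (35.00−19.43) − (31.30−19.03) = 15.57 − 12.27 = 3.30; fold change = 2^-3.30 = 0.102
NFKB12: ΔΔCt = (31.64−19.43) − (32.58−19.03) = 12.21 − 13.55 = -1.34; fold change = 2^1.34 = 2.532
STAT8: ΔΔCt = (35.49−19.43) − (32.70−19.03) = 16.06 − 13.67 = 2.39; fold change = 2^-2.39 = 0.191
TGFB3: ΔΔCt = (23.27−19.43) − (21.10−19.03) = 3.84 − 2.07 = 1.77; fold change = 2^-1.77 = 0.293
PAX1 has the largest |ΔΔCt| = 3.30.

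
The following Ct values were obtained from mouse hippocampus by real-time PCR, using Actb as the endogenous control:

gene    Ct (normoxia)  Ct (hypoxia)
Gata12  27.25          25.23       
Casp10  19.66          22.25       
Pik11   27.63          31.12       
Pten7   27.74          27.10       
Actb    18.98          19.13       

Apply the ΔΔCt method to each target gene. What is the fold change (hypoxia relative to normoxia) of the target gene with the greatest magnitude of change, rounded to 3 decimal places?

Gata12: ΔΔCt = (25.23−19.13) − (27.25−18.98) = 6.10 − 8.27 = -2.17; fold change = 2^2.17 = 4.500
Casp10: ΔΔCt = (22.25−19.13) − (19.66−18.98) = 3.12 − 0.68 = 2.44; fold change = 2^-2.44 = 0.184
Pik11: ΔΔCt = (31.12−19.13) − (27.63−18.98) = 11.99 − 8.65 = 3.34; fold change = 2^-3.34 = 0.099
Pten7: ΔΔCt = (27.10−19.13) − (27.74−18.98) = 7.97 − 8.76 = -0.79; fold change = 2^0.79 = 1.729
Pik11 has the largest |ΔΔCt| = 3.34.

0.099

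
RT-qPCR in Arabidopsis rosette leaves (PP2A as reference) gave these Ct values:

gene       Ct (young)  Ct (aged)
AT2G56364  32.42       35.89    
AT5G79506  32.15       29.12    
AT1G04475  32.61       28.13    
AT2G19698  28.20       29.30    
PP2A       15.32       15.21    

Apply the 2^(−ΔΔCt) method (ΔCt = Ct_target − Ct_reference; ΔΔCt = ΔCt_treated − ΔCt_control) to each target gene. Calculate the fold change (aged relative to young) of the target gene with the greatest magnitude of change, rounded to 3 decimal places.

AT2G56364: ΔΔCt = (35.89−15.21) − (32.42−15.32) = 20.68 − 17.10 = 3.58; fold change = 2^-3.58 = 0.084
AT5G79506: ΔΔCt = (29.12−15.21) − (32.15−15.32) = 13.91 − 16.83 = -2.92; fold change = 2^2.92 = 7.568
AT1G04475: ΔΔCt = (28.13−15.21) − (32.61−15.32) = 12.92 − 17.29 = -4.37; fold change = 2^4.37 = 20.678
AT2G19698: ΔΔCt = (29.30−15.21) − (28.20−15.32) = 14.09 − 12.88 = 1.21; fold change = 2^-1.21 = 0.432
AT1G04475 has the largest |ΔΔCt| = 4.37.

20.678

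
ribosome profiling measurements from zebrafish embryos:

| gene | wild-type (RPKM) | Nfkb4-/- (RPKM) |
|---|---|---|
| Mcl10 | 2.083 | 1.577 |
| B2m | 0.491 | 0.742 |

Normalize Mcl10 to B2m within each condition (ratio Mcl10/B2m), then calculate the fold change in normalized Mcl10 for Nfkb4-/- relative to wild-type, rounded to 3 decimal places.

0.501

Mcl10/B2m (wild-type) = 2.083 / 0.491 = 4.2424
Mcl10/B2m (Nfkb4-/-) = 1.577 / 0.742 = 2.1253
Fold change = 2.1253 / 4.2424 = 0.5010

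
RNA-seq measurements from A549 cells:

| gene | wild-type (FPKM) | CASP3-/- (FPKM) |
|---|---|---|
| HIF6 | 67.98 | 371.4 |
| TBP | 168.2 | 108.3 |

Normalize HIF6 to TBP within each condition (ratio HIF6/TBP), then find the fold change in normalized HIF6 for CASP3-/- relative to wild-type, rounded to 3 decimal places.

HIF6/TBP (wild-type) = 67.98 / 168.2 = 0.40416
HIF6/TBP (CASP3-/-) = 371.4 / 108.3 = 3.4294
Fold change = 3.4294 / 0.40416 = 8.4851

8.485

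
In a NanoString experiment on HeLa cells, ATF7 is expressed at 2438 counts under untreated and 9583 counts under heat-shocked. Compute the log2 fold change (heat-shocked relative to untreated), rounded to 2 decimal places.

1.97

Fold change = 9583 / 2438 = 3.9307
log2(3.9307) = 1.975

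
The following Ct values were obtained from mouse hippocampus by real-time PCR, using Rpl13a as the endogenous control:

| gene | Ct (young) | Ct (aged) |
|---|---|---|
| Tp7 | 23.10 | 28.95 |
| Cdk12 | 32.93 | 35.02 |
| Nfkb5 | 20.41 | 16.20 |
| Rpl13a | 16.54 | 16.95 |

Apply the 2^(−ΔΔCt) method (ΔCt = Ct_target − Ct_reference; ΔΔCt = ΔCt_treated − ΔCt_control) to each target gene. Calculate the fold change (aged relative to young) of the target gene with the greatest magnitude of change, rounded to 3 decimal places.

0.023

Tp7: ΔΔCt = (28.95−16.95) − (23.10−16.54) = 12.00 − 6.56 = 5.44; fold change = 2^-5.44 = 0.023
Cdk12: ΔΔCt = (35.02−16.95) − (32.93−16.54) = 18.07 − 16.39 = 1.68; fold change = 2^-1.68 = 0.312
Nfkb5: ΔΔCt = (16.20−16.95) − (20.41−16.54) = -0.75 − 3.87 = -4.62; fold change = 2^4.62 = 24.590
Tp7 has the largest |ΔΔCt| = 5.44.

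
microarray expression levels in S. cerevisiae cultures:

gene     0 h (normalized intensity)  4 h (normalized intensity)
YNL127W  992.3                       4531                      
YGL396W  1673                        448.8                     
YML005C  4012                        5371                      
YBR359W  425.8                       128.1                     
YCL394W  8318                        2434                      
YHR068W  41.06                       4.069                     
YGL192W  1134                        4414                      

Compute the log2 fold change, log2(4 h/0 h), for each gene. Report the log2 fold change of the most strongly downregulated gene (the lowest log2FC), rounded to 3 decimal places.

log2(4531/992.3) = 2.191  (YNL127W)
log2(448.8/1673) = -1.898  (YGL396W)
log2(5371/4012) = 0.421  (YML005C)
log2(128.1/425.8) = -1.733  (YBR359W)
log2(2434/8318) = -1.773  (YCL394W)
log2(4.069/41.06) = -3.335  (YHR068W)
log2(4414/1134) = 1.961  (YGL192W)
YHR068W is most strongly downregulated.

-3.335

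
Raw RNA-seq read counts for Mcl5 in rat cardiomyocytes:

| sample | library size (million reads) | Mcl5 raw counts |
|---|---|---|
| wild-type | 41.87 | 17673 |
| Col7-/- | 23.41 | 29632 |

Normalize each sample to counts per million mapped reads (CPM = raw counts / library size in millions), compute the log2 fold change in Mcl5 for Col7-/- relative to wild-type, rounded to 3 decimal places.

CPM(wild-type) = 17673 / 41.87 = 422.0922
CPM(Col7-/-) = 29632 / 23.41 = 1265.7839
Fold change = 1265.7839 / 422.0922 = 2.99883
log2(2.99883) = 1.5844

1.584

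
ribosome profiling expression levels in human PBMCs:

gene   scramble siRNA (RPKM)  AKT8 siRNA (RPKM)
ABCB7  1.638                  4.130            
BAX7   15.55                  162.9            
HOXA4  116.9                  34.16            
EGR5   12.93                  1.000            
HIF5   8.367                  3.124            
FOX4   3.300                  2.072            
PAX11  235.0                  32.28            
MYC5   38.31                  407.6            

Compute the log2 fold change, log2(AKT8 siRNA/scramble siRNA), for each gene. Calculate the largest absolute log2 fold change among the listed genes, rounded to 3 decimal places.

3.693

log2(4.130/1.638) = 1.334  (ABCB7)
log2(162.9/15.55) = 3.389  (BAX7)
log2(34.16/116.9) = -1.775  (HOXA4)
log2(1.000/12.93) = -3.693  (EGR5)
log2(3.124/8.367) = -1.421  (HIF5)
log2(2.072/3.300) = -0.671  (FOX4)
log2(32.28/235.0) = -2.864  (PAX11)
log2(407.6/38.31) = 3.411  (MYC5)
The largest magnitude belongs to EGR5.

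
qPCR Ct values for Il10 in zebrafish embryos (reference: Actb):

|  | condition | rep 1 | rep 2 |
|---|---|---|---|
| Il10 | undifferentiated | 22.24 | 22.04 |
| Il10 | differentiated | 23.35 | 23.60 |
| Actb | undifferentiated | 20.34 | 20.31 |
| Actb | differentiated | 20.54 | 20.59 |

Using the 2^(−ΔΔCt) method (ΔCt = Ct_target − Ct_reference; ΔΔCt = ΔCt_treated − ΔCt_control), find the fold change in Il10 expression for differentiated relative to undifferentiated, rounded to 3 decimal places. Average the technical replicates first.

0.468

Mean Ct: Il10 undifferentiated 22.140; Il10 differentiated 23.475; Actb undifferentiated 20.325; Actb differentiated 20.565
ΔCt(undifferentiated) = 22.140 − 20.325 = 1.815
ΔCt(differentiated) = 23.475 − 20.565 = 2.910
ΔΔCt = 2.910 − 1.815 = 1.095
Fold change = 2^(−1.095) = 0.4681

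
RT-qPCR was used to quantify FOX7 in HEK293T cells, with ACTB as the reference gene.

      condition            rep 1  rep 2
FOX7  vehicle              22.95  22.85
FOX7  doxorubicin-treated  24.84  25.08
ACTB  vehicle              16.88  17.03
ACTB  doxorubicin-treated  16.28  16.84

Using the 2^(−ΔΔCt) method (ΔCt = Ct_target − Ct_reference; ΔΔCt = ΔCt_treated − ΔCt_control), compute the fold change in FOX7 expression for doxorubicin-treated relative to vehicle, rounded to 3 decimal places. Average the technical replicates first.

Mean Ct: FOX7 vehicle 22.900; FOX7 doxorubicin-treated 24.960; ACTB vehicle 16.955; ACTB doxorubicin-treated 16.560
ΔCt(vehicle) = 22.900 − 16.955 = 5.945
ΔCt(doxorubicin-treated) = 24.960 − 16.560 = 8.400
ΔΔCt = 8.400 − 5.945 = 2.455
Fold change = 2^(−2.455) = 0.1824

0.182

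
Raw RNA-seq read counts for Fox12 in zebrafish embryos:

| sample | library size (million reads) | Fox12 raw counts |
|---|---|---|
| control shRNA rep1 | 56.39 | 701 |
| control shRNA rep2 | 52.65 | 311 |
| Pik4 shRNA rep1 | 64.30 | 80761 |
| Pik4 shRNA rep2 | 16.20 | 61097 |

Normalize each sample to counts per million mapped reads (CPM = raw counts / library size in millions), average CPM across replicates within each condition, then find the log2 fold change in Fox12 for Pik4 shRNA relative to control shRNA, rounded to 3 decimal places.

CPM(control shRNA rep1) = 701 / 56.39 = 12.4313
CPM(control shRNA rep2) = 311 / 52.65 = 5.9069
CPM(Pik4 shRNA rep1) = 80761 / 64.30 = 1256.0031
CPM(Pik4 shRNA rep2) = 61097 / 16.20 = 3771.4198
mean CPM(control shRNA) = 9.1691; mean CPM(Pik4 shRNA) = 2513.7114
Fold change = 2513.7114 / 9.1691 = 274.15007
log2(274.15007) = 8.0988

8.099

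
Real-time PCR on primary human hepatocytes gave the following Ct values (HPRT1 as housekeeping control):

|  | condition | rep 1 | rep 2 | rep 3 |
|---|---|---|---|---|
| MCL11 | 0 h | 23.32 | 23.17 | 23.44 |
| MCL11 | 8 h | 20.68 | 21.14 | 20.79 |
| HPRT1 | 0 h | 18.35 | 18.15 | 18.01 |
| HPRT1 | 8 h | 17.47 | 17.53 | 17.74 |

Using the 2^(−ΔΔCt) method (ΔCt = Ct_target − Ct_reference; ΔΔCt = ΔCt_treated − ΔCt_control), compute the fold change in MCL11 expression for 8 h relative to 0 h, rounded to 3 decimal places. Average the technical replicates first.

Mean Ct: MCL11 0 h 23.310; MCL11 8 h 20.870; HPRT1 0 h 18.170; HPRT1 8 h 17.580
ΔCt(0 h) = 23.310 − 18.170 = 5.140
ΔCt(8 h) = 20.870 − 17.580 = 3.290
ΔΔCt = 3.290 − 5.140 = -1.850
Fold change = 2^(−(-1.850)) = 2^1.850 = 3.6050

3.605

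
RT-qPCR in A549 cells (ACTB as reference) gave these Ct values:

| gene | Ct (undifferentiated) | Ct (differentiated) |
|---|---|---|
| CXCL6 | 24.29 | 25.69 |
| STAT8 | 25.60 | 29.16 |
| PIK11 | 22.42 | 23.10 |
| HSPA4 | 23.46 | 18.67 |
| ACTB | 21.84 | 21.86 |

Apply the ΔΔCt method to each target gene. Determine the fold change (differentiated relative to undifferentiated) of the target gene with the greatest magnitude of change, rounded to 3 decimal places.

28.051

CXCL6: ΔΔCt = (25.69−21.86) − (24.29−21.84) = 3.83 − 2.45 = 1.38; fold change = 2^-1.38 = 0.384
STAT8: ΔΔCt = (29.16−21.86) − (25.60−21.84) = 7.30 − 3.76 = 3.54; fold change = 2^-3.54 = 0.086
PIK11: ΔΔCt = (23.10−21.86) − (22.42−21.84) = 1.24 − 0.58 = 0.66; fold change = 2^-0.66 = 0.633
HSPA4: ΔΔCt = (18.67−21.86) − (23.46−21.84) = -3.19 − 1.62 = -4.81; fold change = 2^4.81 = 28.051
HSPA4 has the largest |ΔΔCt| = 4.81.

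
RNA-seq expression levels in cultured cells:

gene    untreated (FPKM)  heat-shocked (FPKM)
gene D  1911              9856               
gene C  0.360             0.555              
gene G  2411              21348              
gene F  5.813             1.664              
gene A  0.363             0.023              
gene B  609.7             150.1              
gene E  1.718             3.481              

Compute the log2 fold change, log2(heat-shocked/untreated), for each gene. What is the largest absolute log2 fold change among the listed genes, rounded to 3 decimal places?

3.980

log2(9856/1911) = 2.367  (gene D)
log2(0.555/0.360) = 0.624  (gene C)
log2(21348/2411) = 3.146  (gene G)
log2(1.664/5.813) = -1.805  (gene F)
log2(0.023/0.363) = -3.980  (gene A)
log2(150.1/609.7) = -2.022  (gene B)
log2(3.481/1.718) = 1.019  (gene E)
The largest magnitude belongs to gene A.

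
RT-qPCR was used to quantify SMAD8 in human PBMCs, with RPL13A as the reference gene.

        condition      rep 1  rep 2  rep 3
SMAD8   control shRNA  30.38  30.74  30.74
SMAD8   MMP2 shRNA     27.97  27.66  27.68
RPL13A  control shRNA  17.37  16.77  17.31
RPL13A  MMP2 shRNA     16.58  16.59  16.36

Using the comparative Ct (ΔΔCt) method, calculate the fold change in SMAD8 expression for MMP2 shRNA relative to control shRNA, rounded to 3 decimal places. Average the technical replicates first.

Mean Ct: SMAD8 control shRNA 30.620; SMAD8 MMP2 shRNA 27.770; RPL13A control shRNA 17.150; RPL13A MMP2 shRNA 16.510
ΔCt(control shRNA) = 30.620 − 17.150 = 13.470
ΔCt(MMP2 shRNA) = 27.770 − 16.510 = 11.260
ΔΔCt = 11.260 − 13.470 = -2.210
Fold change = 2^(−(-2.210)) = 2^2.210 = 4.6268

4.627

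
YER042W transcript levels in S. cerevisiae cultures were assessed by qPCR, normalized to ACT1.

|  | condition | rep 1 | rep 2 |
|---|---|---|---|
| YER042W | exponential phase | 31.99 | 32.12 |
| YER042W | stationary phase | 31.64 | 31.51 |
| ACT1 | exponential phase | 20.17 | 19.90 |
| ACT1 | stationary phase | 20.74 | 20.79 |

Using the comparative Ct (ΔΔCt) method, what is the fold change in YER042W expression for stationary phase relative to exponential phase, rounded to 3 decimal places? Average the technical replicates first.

2.313

Mean Ct: YER042W exponential phase 32.055; YER042W stationary phase 31.575; ACT1 exponential phase 20.035; ACT1 stationary phase 20.765
ΔCt(exponential phase) = 32.055 − 20.035 = 12.020
ΔCt(stationary phase) = 31.575 − 20.765 = 10.810
ΔΔCt = 10.810 − 12.020 = -1.210
Fold change = 2^(−(-1.210)) = 2^1.210 = 2.3134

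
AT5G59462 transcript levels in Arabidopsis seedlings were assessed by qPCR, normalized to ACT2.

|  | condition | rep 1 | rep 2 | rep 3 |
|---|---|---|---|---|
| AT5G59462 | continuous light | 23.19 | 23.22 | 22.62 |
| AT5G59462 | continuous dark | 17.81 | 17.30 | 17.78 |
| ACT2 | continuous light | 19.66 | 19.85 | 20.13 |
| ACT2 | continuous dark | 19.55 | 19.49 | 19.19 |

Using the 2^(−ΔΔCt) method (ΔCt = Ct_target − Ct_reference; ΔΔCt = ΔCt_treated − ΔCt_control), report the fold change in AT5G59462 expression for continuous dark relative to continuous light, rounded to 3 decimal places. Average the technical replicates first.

Mean Ct: AT5G59462 continuous light 23.010; AT5G59462 continuous dark 17.630; ACT2 continuous light 19.880; ACT2 continuous dark 19.410
ΔCt(continuous light) = 23.010 − 19.880 = 3.130
ΔCt(continuous dark) = 17.630 − 19.410 = -1.780
ΔΔCt = -1.780 − 3.130 = -4.910
Fold change = 2^(−(-4.910)) = 2^4.910 = 30.0647

30.065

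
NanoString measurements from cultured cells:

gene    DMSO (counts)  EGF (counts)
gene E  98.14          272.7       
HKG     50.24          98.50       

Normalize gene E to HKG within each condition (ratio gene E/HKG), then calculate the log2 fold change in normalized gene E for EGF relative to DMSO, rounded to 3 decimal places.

0.503

gene E/HKG (DMSO) = 98.14 / 50.24 = 1.9534
gene E/HKG (EGF) = 272.7 / 98.50 = 2.7685
Fold change = 2.7685 / 1.9534 = 1.4173
log2(1.4173) = 0.5031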